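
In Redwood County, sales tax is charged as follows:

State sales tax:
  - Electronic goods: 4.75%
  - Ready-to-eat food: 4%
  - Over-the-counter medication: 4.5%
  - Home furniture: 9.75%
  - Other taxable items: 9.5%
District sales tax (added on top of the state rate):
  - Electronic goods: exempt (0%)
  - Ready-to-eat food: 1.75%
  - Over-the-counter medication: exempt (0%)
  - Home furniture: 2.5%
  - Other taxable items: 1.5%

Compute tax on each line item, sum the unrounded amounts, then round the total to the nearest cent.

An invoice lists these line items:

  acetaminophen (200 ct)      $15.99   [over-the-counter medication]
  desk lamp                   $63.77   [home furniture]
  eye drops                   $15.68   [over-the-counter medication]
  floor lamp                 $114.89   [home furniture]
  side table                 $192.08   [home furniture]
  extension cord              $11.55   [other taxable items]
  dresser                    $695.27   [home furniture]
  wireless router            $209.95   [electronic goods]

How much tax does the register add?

$143.25

Acetaminophen (200 ct) $15.99: over-the-counter medication → 4.5% + 0% district = 4.5% → $0.71955
Desk lamp $63.77: home furniture → 9.75% + 2.5% district = 12.25% → $7.811825
Eye drops $15.68: over-the-counter medication → 4.5% + 0% district = 4.5% → $0.7056
Floor lamp $114.89: home furniture → 9.75% + 2.5% district = 12.25% → $14.074025
Side table $192.08: home furniture → 9.75% + 2.5% district = 12.25% → $23.5298
Extension cord $11.55: other taxable items → 9.5% + 1.5% district = 11% → $1.2705
Dresser $695.27: home furniture → 9.75% + 2.5% district = 12.25% → $85.170575
Wireless router $209.95: electronic goods → 4.75% + 0% district = 4.75% → $9.972625
Unrounded tax sum = $143.2545 → $143.25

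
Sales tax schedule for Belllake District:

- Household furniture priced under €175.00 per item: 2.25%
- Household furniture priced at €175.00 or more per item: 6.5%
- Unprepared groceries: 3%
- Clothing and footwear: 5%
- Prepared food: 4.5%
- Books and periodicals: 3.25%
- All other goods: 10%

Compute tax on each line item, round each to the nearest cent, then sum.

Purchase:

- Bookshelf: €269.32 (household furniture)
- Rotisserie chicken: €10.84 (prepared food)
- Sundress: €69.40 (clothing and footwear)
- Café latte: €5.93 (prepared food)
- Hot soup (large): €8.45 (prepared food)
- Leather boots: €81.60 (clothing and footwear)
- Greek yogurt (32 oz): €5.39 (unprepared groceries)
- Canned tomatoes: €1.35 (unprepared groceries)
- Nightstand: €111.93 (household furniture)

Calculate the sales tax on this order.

€28.92

Bookshelf €269.32: household furniture, €175.00 or more → 6.5% → €17.51
Rotisserie chicken €10.84: prepared food → 4.5% → €0.49
Sundress €69.40: clothing and footwear → 5% → €3.47
Café latte €5.93: prepared food → 4.5% → €0.27
Hot soup (large) €8.45: prepared food → 4.5% → €0.38
Leather boots €81.60: clothing and footwear → 5% → €4.08
Greek yogurt (32 oz) €5.39: unprepared groceries → 3% → €0.16
Canned tomatoes €1.35: unprepared groceries → 3% → €0.04
Nightstand €111.93: household furniture, under €175.00 → 2.25% → €2.52
Total tax = €17.51 + €0.49 + €3.47 + €0.27 + €0.38 + €4.08 + €0.16 + €0.04 + €2.52 = €28.92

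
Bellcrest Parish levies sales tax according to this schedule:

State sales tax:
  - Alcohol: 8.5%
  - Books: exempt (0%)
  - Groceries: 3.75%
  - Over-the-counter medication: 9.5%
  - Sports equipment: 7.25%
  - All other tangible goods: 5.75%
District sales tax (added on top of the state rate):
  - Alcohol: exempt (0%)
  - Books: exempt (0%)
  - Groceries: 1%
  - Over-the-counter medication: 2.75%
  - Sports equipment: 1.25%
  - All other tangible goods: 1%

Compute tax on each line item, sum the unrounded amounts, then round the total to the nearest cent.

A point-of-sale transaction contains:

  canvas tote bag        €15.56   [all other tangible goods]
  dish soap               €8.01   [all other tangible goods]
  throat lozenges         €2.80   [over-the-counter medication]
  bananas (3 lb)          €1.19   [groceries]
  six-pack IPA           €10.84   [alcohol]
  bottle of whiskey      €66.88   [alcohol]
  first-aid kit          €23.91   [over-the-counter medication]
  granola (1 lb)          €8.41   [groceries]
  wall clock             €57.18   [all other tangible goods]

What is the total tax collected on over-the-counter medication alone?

€3.27

Throat lozenges €2.80: over-the-counter medication → 9.5% + 2.75% district = 12.25% → €0.343
First-aid kit €23.91: over-the-counter medication → 9.5% + 2.75% district = 12.25% → €2.928975
Tax on over-the-counter medication: unrounded sum = €3.271975 → €3.27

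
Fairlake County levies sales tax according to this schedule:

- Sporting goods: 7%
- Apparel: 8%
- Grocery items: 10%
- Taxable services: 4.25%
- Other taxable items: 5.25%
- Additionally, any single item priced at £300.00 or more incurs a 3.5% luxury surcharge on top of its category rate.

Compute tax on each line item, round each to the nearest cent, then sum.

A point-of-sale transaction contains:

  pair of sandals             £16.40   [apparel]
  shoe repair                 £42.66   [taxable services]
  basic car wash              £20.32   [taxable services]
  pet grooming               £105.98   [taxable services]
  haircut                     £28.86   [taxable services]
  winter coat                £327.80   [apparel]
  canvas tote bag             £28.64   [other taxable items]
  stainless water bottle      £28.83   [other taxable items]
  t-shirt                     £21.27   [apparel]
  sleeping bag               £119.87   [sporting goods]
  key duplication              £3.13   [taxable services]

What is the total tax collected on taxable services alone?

£8.53

Shoe repair £42.66: taxable services → 4.25% → £1.81
Basic car wash £20.32: taxable services → 4.25% → £0.86
Pet grooming £105.98: taxable services → 4.25% → £4.50
Haircut £28.86: taxable services → 4.25% → £1.23
Key duplication £3.13: taxable services → 4.25% → £0.13
Tax on taxable services = £1.81 + £0.86 + £4.50 + £1.23 + £0.13 = £8.53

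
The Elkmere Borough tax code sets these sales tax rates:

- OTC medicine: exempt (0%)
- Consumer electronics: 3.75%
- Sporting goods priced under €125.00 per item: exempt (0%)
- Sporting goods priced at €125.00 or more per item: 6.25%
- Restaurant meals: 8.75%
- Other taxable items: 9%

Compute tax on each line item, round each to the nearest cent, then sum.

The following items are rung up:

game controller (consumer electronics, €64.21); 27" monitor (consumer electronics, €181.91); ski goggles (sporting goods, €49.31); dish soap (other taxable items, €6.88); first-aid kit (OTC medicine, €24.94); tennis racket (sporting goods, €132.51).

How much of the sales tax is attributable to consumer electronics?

Game controller €64.21: consumer electronics → 3.75% → €2.41
27" monitor €181.91: consumer electronics → 3.75% → €6.82
Tax on consumer electronics = €2.41 + €6.82 = €9.23

€9.23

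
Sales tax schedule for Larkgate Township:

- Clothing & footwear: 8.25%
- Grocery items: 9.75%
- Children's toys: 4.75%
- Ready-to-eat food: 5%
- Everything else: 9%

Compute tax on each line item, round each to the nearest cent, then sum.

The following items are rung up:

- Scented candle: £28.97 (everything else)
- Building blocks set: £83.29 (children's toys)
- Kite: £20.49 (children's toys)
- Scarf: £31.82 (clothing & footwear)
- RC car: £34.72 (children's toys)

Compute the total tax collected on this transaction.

£11.82

Scented candle £28.97: everything else → 9% → £2.61
Building blocks set £83.29: children's toys → 4.75% → £3.96
Kite £20.49: children's toys → 4.75% → £0.97
Scarf £31.82: clothing & footwear → 8.25% → £2.63
RC car £34.72: children's toys → 4.75% → £1.65
Total tax = £2.61 + £3.96 + £0.97 + £2.63 + £1.65 = £11.82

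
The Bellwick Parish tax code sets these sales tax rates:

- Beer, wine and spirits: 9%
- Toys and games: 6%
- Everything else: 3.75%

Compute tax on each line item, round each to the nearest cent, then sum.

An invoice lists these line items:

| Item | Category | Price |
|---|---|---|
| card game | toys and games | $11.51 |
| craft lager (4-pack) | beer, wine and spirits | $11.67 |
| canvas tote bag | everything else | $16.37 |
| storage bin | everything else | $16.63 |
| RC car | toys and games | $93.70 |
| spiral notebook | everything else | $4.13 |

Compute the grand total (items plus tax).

$162.75

Card game $11.51: toys and games → 6% → $0.69
Craft lager (4-pack) $11.67: beer, wine and spirits → 9% → $1.05
Canvas tote bag $16.37: everything else → 3.75% → $0.61
Storage bin $16.63: everything else → 3.75% → $0.62
RC car $93.70: toys and games → 6% → $5.62
Spiral notebook $4.13: everything else → 3.75% → $0.15
Subtotal = $154.01; tax = $8.74; total due = $162.75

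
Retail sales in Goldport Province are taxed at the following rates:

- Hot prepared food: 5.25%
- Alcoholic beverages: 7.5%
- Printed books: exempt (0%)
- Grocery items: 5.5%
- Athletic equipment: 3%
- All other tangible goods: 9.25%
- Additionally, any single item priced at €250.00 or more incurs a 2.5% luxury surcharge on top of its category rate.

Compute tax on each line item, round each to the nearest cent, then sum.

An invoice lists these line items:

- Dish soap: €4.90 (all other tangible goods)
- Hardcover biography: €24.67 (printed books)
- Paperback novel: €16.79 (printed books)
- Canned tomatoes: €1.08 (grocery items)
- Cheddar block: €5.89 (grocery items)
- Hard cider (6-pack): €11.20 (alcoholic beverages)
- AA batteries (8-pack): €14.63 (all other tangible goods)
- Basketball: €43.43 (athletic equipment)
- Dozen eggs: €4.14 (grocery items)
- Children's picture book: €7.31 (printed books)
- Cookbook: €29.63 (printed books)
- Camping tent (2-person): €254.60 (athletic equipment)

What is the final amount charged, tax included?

Dish soap €4.90: all other tangible goods → 9.25% → €0.45
Hardcover biography €24.67: printed books → 0% → €0.00
Paperback novel €16.79: printed books → 0% → €0.00
Canned tomatoes €1.08: grocery items → 5.5% → €0.06
Cheddar block €5.89: grocery items → 5.5% → €0.32
Hard cider (6-pack) €11.20: alcoholic beverages → 7.5% → €0.84
AA batteries (8-pack) €14.63: all other tangible goods → 9.25% → €1.35
Basketball €43.43: athletic equipment → 3% → €1.30
Dozen eggs €4.14: grocery items → 5.5% → €0.23
Children's picture book €7.31: printed books → 0% → €0.00
Cookbook €29.63: printed books → 0% → €0.00
Camping tent (2-person) €254.60: athletic equipment → 3% + 2.5% surcharge = 5.5% → €14.00
Subtotal = €418.27; tax = €18.55; total due = €436.82

€436.82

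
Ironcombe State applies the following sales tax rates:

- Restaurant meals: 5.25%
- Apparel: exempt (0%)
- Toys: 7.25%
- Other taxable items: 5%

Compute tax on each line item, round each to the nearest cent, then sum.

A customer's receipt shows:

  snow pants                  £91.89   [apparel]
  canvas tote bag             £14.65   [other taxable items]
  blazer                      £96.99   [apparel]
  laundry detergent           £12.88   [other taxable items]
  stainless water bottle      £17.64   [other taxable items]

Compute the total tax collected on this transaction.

£2.25

Snow pants £91.89: apparel → 0% → £0.00
Canvas tote bag £14.65: other taxable items → 5% → £0.73
Blazer £96.99: apparel → 0% → £0.00
Laundry detergent £12.88: other taxable items → 5% → £0.64
Stainless water bottle £17.64: other taxable items → 5% → £0.88
Total tax = £0.73 + £0.64 + £0.88 = £2.25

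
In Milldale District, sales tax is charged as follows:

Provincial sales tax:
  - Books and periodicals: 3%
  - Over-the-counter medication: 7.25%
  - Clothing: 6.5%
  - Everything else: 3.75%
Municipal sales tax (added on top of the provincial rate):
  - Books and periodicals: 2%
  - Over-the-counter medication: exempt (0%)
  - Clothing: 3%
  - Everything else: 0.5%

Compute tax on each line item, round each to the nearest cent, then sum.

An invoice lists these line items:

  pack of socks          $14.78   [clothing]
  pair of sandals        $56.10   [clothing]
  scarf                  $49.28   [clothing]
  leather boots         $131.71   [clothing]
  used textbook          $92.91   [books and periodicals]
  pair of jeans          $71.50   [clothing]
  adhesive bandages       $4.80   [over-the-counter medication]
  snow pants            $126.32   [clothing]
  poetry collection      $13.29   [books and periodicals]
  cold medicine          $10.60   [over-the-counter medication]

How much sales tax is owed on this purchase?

$49.14

Pack of socks $14.78: clothing → 6.5% + 3% municipal = 9.5% → $1.40
Pair of sandals $56.10: clothing → 6.5% + 3% municipal = 9.5% → $5.33
Scarf $49.28: clothing → 6.5% + 3% municipal = 9.5% → $4.68
Leather boots $131.71: clothing → 6.5% + 3% municipal = 9.5% → $12.51
Used textbook $92.91: books and periodicals → 3% + 2% municipal = 5% → $4.65
Pair of jeans $71.50: clothing → 6.5% + 3% municipal = 9.5% → $6.79
Adhesive bandages $4.80: over-the-counter medication → 7.25% + 0% municipal = 7.25% → $0.35
Snow pants $126.32: clothing → 6.5% + 3% municipal = 9.5% → $12.00
Poetry collection $13.29: books and periodicals → 3% + 2% municipal = 5% → $0.66
Cold medicine $10.60: over-the-counter medication → 7.25% + 0% municipal = 7.25% → $0.77
Total tax = $1.40 + $5.33 + $4.68 + $12.51 + $4.65 + $6.79 + $0.35 + $12.00 + $0.66 + $0.77 = $49.14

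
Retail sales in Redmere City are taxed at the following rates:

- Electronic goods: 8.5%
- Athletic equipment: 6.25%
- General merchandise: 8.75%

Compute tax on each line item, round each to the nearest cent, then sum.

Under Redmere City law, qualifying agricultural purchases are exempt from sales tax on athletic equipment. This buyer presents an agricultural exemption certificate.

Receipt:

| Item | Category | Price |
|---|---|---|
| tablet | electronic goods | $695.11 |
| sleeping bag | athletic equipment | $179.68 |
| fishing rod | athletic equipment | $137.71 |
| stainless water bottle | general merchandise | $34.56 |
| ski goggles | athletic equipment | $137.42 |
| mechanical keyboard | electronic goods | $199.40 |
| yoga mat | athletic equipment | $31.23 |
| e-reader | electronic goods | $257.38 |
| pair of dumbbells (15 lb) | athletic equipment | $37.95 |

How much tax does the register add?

Tablet $695.11: electronic goods → 8.5% → $59.08
Sleeping bag $179.68: athletic equipment, buyer-exempt → 0% → $0.00
Fishing rod $137.71: athletic equipment, buyer-exempt → 0% → $0.00
Stainless water bottle $34.56: general merchandise → 8.75% → $3.02
Ski goggles $137.42: athletic equipment, buyer-exempt → 0% → $0.00
Mechanical keyboard $199.40: electronic goods → 8.5% → $16.95
Yoga mat $31.23: athletic equipment, buyer-exempt → 0% → $0.00
E-reader $257.38: electronic goods → 8.5% → $21.88
Pair of dumbbells (15 lb) $37.95: athletic equipment, buyer-exempt → 0% → $0.00
Total tax = $59.08 + $3.02 + $16.95 + $21.88 = $100.93

$100.93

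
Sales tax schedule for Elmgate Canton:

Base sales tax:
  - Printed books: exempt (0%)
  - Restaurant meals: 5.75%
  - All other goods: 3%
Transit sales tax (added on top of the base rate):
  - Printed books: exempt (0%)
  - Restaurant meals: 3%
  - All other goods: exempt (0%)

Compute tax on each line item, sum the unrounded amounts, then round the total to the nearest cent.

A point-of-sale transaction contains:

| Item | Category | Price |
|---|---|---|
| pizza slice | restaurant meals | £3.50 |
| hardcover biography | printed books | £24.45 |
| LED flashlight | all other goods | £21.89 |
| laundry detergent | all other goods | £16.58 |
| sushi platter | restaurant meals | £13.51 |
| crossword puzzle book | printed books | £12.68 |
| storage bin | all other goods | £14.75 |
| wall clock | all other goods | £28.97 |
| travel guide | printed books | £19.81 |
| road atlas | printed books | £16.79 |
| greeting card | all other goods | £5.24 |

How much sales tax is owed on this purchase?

Pizza slice £3.50: restaurant meals → 5.75% + 3% transit = 8.75% → £0.30625
Hardcover biography £24.45: printed books → 0% + 0% transit = 0% → £0.00
LED flashlight £21.89: all other goods → 3% + 0% transit = 3% → £0.6567
Laundry detergent £16.58: all other goods → 3% + 0% transit = 3% → £0.4974
Sushi platter £13.51: restaurant meals → 5.75% + 3% transit = 8.75% → £1.182125
Crossword puzzle book £12.68: printed books → 0% + 0% transit = 0% → £0.00
Storage bin £14.75: all other goods → 3% + 0% transit = 3% → £0.4425
Wall clock £28.97: all other goods → 3% + 0% transit = 3% → £0.8691
Travel guide £19.81: printed books → 0% + 0% transit = 0% → £0.00
Road atlas £16.79: printed books → 0% + 0% transit = 0% → £0.00
Greeting card £5.24: all other goods → 3% + 0% transit = 3% → £0.1572
Unrounded tax sum = £4.111275 → £4.11

£4.11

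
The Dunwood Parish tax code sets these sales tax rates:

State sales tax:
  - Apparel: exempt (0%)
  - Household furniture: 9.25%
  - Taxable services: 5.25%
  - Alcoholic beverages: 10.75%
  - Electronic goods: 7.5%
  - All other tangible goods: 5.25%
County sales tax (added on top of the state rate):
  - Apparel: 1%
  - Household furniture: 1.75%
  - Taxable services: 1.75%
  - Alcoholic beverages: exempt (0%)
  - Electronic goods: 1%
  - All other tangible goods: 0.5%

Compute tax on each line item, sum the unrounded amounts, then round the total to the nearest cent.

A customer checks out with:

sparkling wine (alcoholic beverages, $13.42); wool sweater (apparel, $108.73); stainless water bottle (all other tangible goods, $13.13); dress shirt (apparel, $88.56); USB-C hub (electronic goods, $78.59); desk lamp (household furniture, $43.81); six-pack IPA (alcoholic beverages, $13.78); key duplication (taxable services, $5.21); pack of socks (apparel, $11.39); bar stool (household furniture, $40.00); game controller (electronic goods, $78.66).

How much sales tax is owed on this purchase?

$28.72

Sparkling wine $13.42: alcoholic beverages → 10.75% + 0% county = 10.75% → $1.44265
Wool sweater $108.73: apparel → 0% + 1% county = 1% → $1.0873
Stainless water bottle $13.13: all other tangible goods → 5.25% + 0.5% county = 5.75% → $0.754975
Dress shirt $88.56: apparel → 0% + 1% county = 1% → $0.8856
USB-C hub $78.59: electronic goods → 7.5% + 1% county = 8.5% → $6.68015
Desk lamp $43.81: household furniture → 9.25% + 1.75% county = 11% → $4.8191
Six-pack IPA $13.78: alcoholic beverages → 10.75% + 0% county = 10.75% → $1.48135
Key duplication $5.21: taxable services → 5.25% + 1.75% county = 7% → $0.3647
Pack of socks $11.39: apparel → 0% + 1% county = 1% → $0.1139
Bar stool $40.00: household furniture → 9.25% + 1.75% county = 11% → $4.40
Game controller $78.66: electronic goods → 7.5% + 1% county = 8.5% → $6.6861
Unrounded tax sum = $28.715825 → $28.72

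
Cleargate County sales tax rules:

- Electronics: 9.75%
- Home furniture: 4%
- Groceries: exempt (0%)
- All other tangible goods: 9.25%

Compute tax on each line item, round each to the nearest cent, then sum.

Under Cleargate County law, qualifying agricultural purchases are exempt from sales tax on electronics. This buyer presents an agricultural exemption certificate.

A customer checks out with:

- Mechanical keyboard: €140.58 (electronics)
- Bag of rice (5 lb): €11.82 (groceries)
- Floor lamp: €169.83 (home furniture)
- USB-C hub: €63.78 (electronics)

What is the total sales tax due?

€6.79

Mechanical keyboard €140.58: electronics, buyer-exempt → 0% → €0.00
Bag of rice (5 lb) €11.82: groceries → 0% → €0.00
Floor lamp €169.83: home furniture → 4% → €6.79
USB-C hub €63.78: electronics, buyer-exempt → 0% → €0.00
Total tax = €6.79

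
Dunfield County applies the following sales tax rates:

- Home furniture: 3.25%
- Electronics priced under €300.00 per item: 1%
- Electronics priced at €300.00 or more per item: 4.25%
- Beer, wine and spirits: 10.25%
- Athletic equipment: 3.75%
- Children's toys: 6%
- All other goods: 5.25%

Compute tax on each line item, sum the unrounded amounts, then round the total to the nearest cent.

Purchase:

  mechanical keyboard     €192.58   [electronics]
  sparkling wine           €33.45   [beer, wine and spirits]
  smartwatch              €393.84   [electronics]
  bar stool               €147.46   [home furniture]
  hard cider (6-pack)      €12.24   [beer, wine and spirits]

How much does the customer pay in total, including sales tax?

Mechanical keyboard €192.58: electronics, under €300.00 → 1% → €1.9258
Sparkling wine €33.45: beer, wine and spirits → 10.25% → €3.428625
Smartwatch €393.84: electronics, €300.00 or more → 4.25% → €16.7382
Bar stool €147.46: home furniture → 3.25% → €4.79245
Hard cider (6-pack) €12.24: beer, wine and spirits → 10.25% → €1.2546
Subtotal = €779.57; unrounded tax = €28.139675 → €28.14; total due = €807.71

€807.71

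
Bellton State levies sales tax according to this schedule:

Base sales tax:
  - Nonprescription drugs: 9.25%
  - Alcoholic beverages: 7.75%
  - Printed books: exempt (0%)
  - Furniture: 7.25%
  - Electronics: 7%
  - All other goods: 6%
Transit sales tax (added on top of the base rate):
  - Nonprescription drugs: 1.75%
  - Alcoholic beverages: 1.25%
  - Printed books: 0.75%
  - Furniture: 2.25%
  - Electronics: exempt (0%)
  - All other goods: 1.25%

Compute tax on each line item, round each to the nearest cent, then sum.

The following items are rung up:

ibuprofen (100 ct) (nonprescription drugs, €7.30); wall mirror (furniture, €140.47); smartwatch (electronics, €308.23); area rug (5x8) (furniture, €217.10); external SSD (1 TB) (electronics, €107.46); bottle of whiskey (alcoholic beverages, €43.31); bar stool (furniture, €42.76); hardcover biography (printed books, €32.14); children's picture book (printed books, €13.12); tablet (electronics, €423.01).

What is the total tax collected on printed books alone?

€0.34

Hardcover biography €32.14: printed books → 0% + 0.75% transit = 0.75% → €0.24
Children's picture book €13.12: printed books → 0% + 0.75% transit = 0.75% → €0.10
Tax on printed books = €0.24 + €0.10 = €0.34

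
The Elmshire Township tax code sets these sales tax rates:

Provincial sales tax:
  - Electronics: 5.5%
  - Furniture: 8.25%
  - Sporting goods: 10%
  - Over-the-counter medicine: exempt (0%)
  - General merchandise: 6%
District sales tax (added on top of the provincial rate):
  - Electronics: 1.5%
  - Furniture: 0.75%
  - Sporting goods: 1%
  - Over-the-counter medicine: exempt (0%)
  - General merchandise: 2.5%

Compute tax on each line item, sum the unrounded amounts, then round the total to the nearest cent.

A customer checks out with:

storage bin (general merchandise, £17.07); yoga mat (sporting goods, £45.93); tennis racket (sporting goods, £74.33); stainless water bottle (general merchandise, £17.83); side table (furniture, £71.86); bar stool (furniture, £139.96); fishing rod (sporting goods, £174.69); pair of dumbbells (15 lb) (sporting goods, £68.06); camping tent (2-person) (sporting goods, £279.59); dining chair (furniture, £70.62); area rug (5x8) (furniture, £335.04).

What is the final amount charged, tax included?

Storage bin £17.07: general merchandise → 6% + 2.5% district = 8.5% → £1.45095
Yoga mat £45.93: sporting goods → 10% + 1% district = 11% → £5.0523
Tennis racket £74.33: sporting goods → 10% + 1% district = 11% → £8.1763
Stainless water bottle £17.83: general merchandise → 6% + 2.5% district = 8.5% → £1.51555
Side table £71.86: furniture → 8.25% + 0.75% district = 9% → £6.4674
Bar stool £139.96: furniture → 8.25% + 0.75% district = 9% → £12.5964
Fishing rod £174.69: sporting goods → 10% + 1% district = 11% → £19.2159
Pair of dumbbells (15 lb) £68.06: sporting goods → 10% + 1% district = 11% → £7.4866
Camping tent (2-person) £279.59: sporting goods → 10% + 1% district = 11% → £30.7549
Dining chair £70.62: furniture → 8.25% + 0.75% district = 9% → £6.3558
Area rug (5x8) £335.04: furniture → 8.25% + 0.75% district = 9% → £30.1536
Subtotal = £1294.98; unrounded tax = £129.2257 → £129.23; total due = £1424.21

£1424.21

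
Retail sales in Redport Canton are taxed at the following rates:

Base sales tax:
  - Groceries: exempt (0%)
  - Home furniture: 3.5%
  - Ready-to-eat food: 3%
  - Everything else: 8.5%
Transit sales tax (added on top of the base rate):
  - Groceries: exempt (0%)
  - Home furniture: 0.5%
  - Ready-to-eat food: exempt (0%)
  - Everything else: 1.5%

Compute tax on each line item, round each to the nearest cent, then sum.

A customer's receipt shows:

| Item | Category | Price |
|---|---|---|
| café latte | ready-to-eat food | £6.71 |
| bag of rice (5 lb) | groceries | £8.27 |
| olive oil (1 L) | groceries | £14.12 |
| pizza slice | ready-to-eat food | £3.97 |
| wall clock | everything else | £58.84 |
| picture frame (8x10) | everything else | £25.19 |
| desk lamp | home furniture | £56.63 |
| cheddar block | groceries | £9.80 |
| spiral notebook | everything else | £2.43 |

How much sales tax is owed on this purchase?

£11.23

Café latte £6.71: ready-to-eat food → 3% + 0% transit = 3% → £0.20
Bag of rice (5 lb) £8.27: groceries → 0% + 0% transit = 0% → £0.00
Olive oil (1 L) £14.12: groceries → 0% + 0% transit = 0% → £0.00
Pizza slice £3.97: ready-to-eat food → 3% + 0% transit = 3% → £0.12
Wall clock £58.84: everything else → 8.5% + 1.5% transit = 10% → £5.88
Picture frame (8x10) £25.19: everything else → 8.5% + 1.5% transit = 10% → £2.52
Desk lamp £56.63: home furniture → 3.5% + 0.5% transit = 4% → £2.27
Cheddar block £9.80: groceries → 0% + 0% transit = 0% → £0.00
Spiral notebook £2.43: everything else → 8.5% + 1.5% transit = 10% → £0.24
Total tax = £0.20 + £0.12 + £5.88 + £2.52 + £2.27 + £0.24 = £11.23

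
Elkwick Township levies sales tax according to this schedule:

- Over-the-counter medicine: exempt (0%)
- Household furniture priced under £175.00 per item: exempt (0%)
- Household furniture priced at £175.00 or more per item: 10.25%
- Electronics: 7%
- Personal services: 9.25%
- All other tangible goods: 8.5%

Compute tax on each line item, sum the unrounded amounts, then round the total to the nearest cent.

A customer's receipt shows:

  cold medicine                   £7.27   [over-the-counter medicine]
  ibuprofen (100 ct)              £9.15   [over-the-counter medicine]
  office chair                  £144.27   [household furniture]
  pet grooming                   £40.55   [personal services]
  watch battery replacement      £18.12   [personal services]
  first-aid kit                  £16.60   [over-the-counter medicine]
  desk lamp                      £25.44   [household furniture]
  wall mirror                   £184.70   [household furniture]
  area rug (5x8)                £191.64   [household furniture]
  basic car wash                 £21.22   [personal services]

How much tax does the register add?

Cold medicine £7.27: over-the-counter medicine → 0% → £0.00
Ibuprofen (100 ct) £9.15: over-the-counter medicine → 0% → £0.00
Office chair £144.27: household furniture, under £175.00 → 0% → £0.00
Pet grooming £40.55: personal services → 9.25% → £3.750875
Watch battery replacement £18.12: personal services → 9.25% → £1.6761
First-aid kit £16.60: over-the-counter medicine → 0% → £0.00
Desk lamp £25.44: household furniture, under £175.00 → 0% → £0.00
Wall mirror £184.70: household furniture, £175.00 or more → 10.25% → £18.93175
Area rug (5x8) £191.64: household furniture, £175.00 or more → 10.25% → £19.6431
Basic car wash £21.22: personal services → 9.25% → £1.96285
Unrounded tax sum = £45.964675 → £45.96

£45.96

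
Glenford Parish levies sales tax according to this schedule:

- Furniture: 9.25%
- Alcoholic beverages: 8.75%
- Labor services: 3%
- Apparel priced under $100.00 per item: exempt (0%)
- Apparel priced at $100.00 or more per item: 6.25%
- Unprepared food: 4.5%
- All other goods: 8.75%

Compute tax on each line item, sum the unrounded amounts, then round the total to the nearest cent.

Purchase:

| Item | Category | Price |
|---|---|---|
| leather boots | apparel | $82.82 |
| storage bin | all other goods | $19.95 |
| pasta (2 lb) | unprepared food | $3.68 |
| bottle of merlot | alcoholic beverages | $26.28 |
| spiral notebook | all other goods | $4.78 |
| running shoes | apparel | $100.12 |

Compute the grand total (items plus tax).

$248.52

Leather boots $82.82: apparel, under $100.00 → 0% → $0.00
Storage bin $19.95: all other goods → 8.75% → $1.745625
Pasta (2 lb) $3.68: unprepared food → 4.5% → $0.1656
Bottle of merlot $26.28: alcoholic beverages → 8.75% → $2.2995
Spiral notebook $4.78: all other goods → 8.75% → $0.41825
Running shoes $100.12: apparel, $100.00 or more → 6.25% → $6.2575
Subtotal = $237.63; unrounded tax = $10.886475 → $10.89; total due = $248.52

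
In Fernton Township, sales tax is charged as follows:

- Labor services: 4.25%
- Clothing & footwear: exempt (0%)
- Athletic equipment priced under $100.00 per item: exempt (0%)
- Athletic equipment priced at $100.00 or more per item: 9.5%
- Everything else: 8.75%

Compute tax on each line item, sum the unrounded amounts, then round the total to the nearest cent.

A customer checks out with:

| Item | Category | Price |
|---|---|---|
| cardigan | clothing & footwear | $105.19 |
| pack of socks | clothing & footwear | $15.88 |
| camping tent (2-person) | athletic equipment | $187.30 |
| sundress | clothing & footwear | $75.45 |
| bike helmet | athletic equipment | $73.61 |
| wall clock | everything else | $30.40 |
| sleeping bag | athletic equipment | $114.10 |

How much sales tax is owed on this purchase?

$31.29

Cardigan $105.19: clothing & footwear → 0% → $0.00
Pack of socks $15.88: clothing & footwear → 0% → $0.00
Camping tent (2-person) $187.30: athletic equipment, $100.00 or more → 9.5% → $17.7935
Sundress $75.45: clothing & footwear → 0% → $0.00
Bike helmet $73.61: athletic equipment, under $100.00 → 0% → $0.00
Wall clock $30.40: everything else → 8.75% → $2.66
Sleeping bag $114.10: athletic equipment, $100.00 or more → 9.5% → $10.8395
Unrounded tax sum = $31.293 → $31.29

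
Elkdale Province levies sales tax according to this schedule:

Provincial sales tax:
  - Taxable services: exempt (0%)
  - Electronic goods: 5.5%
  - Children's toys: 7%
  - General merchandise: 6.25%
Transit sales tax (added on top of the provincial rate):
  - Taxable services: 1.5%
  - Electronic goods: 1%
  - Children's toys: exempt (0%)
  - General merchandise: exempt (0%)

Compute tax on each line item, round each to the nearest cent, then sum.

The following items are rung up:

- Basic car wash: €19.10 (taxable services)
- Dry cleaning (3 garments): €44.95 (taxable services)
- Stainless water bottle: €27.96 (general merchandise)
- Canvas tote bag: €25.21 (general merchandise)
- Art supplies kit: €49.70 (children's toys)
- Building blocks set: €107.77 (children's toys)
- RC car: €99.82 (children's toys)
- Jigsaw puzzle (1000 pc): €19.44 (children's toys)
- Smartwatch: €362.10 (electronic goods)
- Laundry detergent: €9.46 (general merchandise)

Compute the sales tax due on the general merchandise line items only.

€3.92

Stainless water bottle €27.96: general merchandise → 6.25% + 0% transit = 6.25% → €1.75
Canvas tote bag €25.21: general merchandise → 6.25% + 0% transit = 6.25% → €1.58
Laundry detergent €9.46: general merchandise → 6.25% + 0% transit = 6.25% → €0.59
Tax on general merchandise = €1.75 + €1.58 + €0.59 = €3.92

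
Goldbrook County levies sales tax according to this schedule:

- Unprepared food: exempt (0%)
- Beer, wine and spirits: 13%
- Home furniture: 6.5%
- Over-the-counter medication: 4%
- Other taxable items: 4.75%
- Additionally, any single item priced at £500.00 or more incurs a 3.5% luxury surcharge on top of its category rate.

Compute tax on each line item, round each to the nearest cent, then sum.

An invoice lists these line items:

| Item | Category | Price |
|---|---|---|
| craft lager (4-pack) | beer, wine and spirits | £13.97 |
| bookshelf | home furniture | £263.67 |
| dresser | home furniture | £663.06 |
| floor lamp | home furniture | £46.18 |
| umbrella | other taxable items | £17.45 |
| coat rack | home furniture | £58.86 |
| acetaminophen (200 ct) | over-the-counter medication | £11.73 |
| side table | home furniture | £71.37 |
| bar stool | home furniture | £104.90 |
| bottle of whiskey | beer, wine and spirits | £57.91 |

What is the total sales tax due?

£112.39

Craft lager (4-pack) £13.97: beer, wine and spirits → 13% → £1.82
Bookshelf £263.67: home furniture → 6.5% → £17.14
Dresser £663.06: home furniture → 6.5% + 3.5% surcharge = 10% → £66.31
Floor lamp £46.18: home furniture → 6.5% → £3.00
Umbrella £17.45: other taxable items → 4.75% → £0.83
Coat rack £58.86: home furniture → 6.5% → £3.83
Acetaminophen (200 ct) £11.73: over-the-counter medication → 4% → £0.47
Side table £71.37: home furniture → 6.5% → £4.64
Bar stool £104.90: home furniture → 6.5% → £6.82
Bottle of whiskey £57.91: beer, wine and spirits → 13% → £7.53
Total tax = £1.82 + £17.14 + £66.31 + £3.00 + £0.83 + £3.83 + £0.47 + £4.64 + £6.82 + £7.53 = £112.39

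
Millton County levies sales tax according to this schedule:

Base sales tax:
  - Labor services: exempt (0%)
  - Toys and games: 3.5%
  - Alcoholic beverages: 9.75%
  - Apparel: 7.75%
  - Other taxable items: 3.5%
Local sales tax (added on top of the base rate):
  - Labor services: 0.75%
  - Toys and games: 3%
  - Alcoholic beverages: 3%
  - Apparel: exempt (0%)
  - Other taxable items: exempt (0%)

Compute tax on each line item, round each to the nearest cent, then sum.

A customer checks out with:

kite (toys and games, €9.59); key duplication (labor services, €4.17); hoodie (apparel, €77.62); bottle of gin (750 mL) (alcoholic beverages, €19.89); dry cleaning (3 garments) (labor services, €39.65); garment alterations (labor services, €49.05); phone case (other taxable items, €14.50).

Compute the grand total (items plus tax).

Kite €9.59: toys and games → 3.5% + 3% local = 6.5% → €0.62
Key duplication €4.17: labor services → 0% + 0.75% local = 0.75% → €0.03
Hoodie €77.62: apparel → 7.75% + 0% local = 7.75% → €6.02
Bottle of gin (750 mL) €19.89: alcoholic beverages → 9.75% + 3% local = 12.75% → €2.54
Dry cleaning (3 garments) €39.65: labor services → 0% + 0.75% local = 0.75% → €0.30
Garment alterations €49.05: labor services → 0% + 0.75% local = 0.75% → €0.37
Phone case €14.50: other taxable items → 3.5% + 0% local = 3.5% → €0.51
Subtotal = €214.47; tax = €10.39; total due = €224.86

€224.86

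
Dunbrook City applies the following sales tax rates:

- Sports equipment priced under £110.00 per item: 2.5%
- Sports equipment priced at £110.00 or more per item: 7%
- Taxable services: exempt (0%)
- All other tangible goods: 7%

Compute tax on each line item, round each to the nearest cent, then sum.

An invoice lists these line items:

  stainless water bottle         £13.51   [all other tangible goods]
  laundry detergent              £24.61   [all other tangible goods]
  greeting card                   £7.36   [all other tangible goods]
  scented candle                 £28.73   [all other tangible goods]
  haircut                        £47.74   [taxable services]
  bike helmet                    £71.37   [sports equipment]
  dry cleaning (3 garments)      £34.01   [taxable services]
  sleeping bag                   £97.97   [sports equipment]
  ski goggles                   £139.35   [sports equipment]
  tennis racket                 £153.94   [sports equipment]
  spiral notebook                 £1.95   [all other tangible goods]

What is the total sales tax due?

Stainless water bottle £13.51: all other tangible goods → 7% → £0.95
Laundry detergent £24.61: all other tangible goods → 7% → £1.72
Greeting card £7.36: all other tangible goods → 7% → £0.52
Scented candle £28.73: all other tangible goods → 7% → £2.01
Haircut £47.74: taxable services → 0% → £0.00
Bike helmet £71.37: sports equipment, under £110.00 → 2.5% → £1.78
Dry cleaning (3 garments) £34.01: taxable services → 0% → £0.00
Sleeping bag £97.97: sports equipment, under £110.00 → 2.5% → £2.45
Ski goggles £139.35: sports equipment, £110.00 or more → 7% → £9.75
Tennis racket £153.94: sports equipment, £110.00 or more → 7% → £10.78
Spiral notebook £1.95: all other tangible goods → 7% → £0.14
Total tax = £0.95 + £1.72 + £0.52 + £2.01 + £1.78 + £2.45 + £9.75 + £10.78 + £0.14 = £30.10

£30.10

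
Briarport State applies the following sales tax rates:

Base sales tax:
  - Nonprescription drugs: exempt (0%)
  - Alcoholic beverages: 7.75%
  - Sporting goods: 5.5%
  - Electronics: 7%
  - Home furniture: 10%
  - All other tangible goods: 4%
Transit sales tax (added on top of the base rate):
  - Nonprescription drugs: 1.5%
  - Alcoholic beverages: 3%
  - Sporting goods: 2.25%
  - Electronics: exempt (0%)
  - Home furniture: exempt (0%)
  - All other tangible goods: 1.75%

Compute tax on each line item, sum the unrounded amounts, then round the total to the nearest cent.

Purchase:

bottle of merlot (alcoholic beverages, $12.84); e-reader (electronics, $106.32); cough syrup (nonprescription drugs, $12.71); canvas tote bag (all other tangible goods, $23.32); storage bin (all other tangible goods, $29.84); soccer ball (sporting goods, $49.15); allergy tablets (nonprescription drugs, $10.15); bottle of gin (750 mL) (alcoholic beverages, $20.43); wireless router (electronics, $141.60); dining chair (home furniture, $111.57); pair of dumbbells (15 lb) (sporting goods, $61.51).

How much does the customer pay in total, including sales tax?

Bottle of merlot $12.84: alcoholic beverages → 7.75% + 3% transit = 10.75% → $1.3803
E-reader $106.32: electronics → 7% + 0% transit = 7% → $7.4424
Cough syrup $12.71: nonprescription drugs → 0% + 1.5% transit = 1.5% → $0.19065
Canvas tote bag $23.32: all other tangible goods → 4% + 1.75% transit = 5.75% → $1.3409
Storage bin $29.84: all other tangible goods → 4% + 1.75% transit = 5.75% → $1.7158
Soccer ball $49.15: sporting goods → 5.5% + 2.25% transit = 7.75% → $3.809125
Allergy tablets $10.15: nonprescription drugs → 0% + 1.5% transit = 1.5% → $0.15225
Bottle of gin (750 mL) $20.43: alcoholic beverages → 7.75% + 3% transit = 10.75% → $2.196225
Wireless router $141.60: electronics → 7% + 0% transit = 7% → $9.912
Dining chair $111.57: home furniture → 10% + 0% transit = 10% → $11.157
Pair of dumbbells (15 lb) $61.51: sporting goods → 5.5% + 2.25% transit = 7.75% → $4.767025
Subtotal = $579.44; unrounded tax = $44.063675 → $44.06; total due = $623.50

$623.50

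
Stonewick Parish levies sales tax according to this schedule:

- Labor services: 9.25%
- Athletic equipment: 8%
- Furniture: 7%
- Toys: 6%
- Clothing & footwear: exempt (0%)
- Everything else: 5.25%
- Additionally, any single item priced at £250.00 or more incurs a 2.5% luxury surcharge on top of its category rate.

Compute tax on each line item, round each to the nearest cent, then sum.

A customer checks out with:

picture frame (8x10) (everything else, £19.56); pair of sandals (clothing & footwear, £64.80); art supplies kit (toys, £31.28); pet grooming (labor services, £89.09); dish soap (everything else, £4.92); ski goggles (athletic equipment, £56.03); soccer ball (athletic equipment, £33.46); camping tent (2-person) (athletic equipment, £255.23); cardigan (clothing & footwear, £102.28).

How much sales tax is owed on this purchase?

£45.37

Picture frame (8x10) £19.56: everything else → 5.25% → £1.03
Pair of sandals £64.80: clothing & footwear → 0% → £0.00
Art supplies kit £31.28: toys → 6% → £1.88
Pet grooming £89.09: labor services → 9.25% → £8.24
Dish soap £4.92: everything else → 5.25% → £0.26
Ski goggles £56.03: athletic equipment → 8% → £4.48
Soccer ball £33.46: athletic equipment → 8% → £2.68
Camping tent (2-person) £255.23: athletic equipment → 8% + 2.5% surcharge = 10.5% → £26.80
Cardigan £102.28: clothing & footwear → 0% → £0.00
Total tax = £1.03 + £1.88 + £8.24 + £0.26 + £4.48 + £2.68 + £26.80 = £45.37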